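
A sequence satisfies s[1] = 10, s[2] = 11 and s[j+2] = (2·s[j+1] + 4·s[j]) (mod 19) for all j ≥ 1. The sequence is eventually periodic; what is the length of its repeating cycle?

We have s[1] = 10, s[2] = 11, s[3] = 5, s[4] = 16, s[5] = 14, s[6] = 16, s[7] = 12, s[8] = 12, s[9] = 15, s[10] = 2, s[11] = 7, s[12] = 3, s[13] = 15, s[14] = 4, s[15] = 11, s[16] = 0, s[17] = 6, s[18] = 12, s[19] = 10, s[20] = 11.
Since (s[19], s[20]) = (s[1], s[2]) = (10, 11) (two consecutive terms determine the rest), the sequence is periodic with period 18.

18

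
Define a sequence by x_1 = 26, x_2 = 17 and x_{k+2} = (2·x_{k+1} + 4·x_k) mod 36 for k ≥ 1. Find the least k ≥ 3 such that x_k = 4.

Listing terms: x_1 = 26; x_2 = 17; x_3 = 30; x_4 = 20; x_5 = 16; x_6 = 4; x_7 = 0; x_8 = 16; x_9 = 32; x_{10} = 20; x_{11} = 24; x_{12} = 20; x_{13} = 28; x_{14} = 28; x_{15} = 24; x_{16} = 16; x_{17} = 20; x_{18} = 32; x_{19} = 0; x_{20} = 20; x_{21} = 4; x_{22} = 16; x_{23} = 12; x_{24} = 16; x_{25} = 8; x_{26} = 8; x_{27} = 12; x_{28} = 20; x_{29} = 16.
Since (x_{28}, x_{29}) = (x_4, x_5) = (20, 16) (two consecutive terms determine the rest), the sequence is eventually periodic: after a pre-period of length 3 it cycles with period 24.
The value 4 first appears (with k ≥ 3) at x_6.

6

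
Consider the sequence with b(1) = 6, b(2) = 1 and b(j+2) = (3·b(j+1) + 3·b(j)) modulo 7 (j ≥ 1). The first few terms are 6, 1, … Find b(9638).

4

b(1) = 6; b(2) = 1; b(3) = 0; b(4) = 3; b(5) = 2; b(6) = 1; b(7) = 2; b(8) = 2; b(9) = 5; b(10) = 0; b(11) = 1; b(12) = 3; b(13) = 5; b(14) = 3; b(15) = 3; b(16) = 4; b(17) = 0; b(18) = 5; b(19) = 1; b(20) = 4; b(21) = 1; b(22) = 1; b(23) = 6; b(24) = 0; b(25) = 4; b(26) = 5; b(27) = 6; b(28) = 5; b(29) = 5; b(30) = 2; b(31) = 0; b(32) = 6; b(33) = 4; b(34) = 2; b(35) = 4; b(36) = 4; b(37) = 3; b(38) = 0; b(39) = 2; b(40) = 6; b(41) = 3; b(42) = 6; b(43) = 6; b(44) = 1.
Since (b(43), b(44)) = (b(1), b(2)) = (6, 1) (two consecutive terms determine the rest), the sequence is periodic with period 42.
(9638 - 1) mod 42 = 19, so b(9638) = b(20) = 4.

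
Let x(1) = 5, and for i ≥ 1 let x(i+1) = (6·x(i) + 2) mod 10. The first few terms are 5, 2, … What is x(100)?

8

Listing terms: x(1) = 5, x(2) = 2, x(3) = 4, x(4) = 6, x(5) = 8, x(6) = 0, x(7) = 2.
Since x(7) = x(2) = 2, the sequence is eventually periodic: after a pre-period of length 1 it cycles with period 5.
For i ≥ 2, x(i) depends only on (i - 2) mod 5. (100 - 2) mod 5 = 3, so x(100) = x(5) = 8.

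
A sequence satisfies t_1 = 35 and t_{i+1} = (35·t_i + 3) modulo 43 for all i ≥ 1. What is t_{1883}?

Computing terms: t_1 = 35; t_2 = 24; t_3 = 26; t_4 = 10; t_5 = 9; t_6 = 17; t_7 = 39; t_8 = 35.
Since t_8 = t_1 = 35, the sequence is periodic with period 7.
So t_{1883} = t_{1 + ((1883-1) mod 7)} = t_7 = 39.

39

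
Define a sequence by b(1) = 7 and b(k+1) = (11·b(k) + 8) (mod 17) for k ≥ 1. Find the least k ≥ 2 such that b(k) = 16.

Computing terms: b(1) = 7,  b(2) = 0,  b(3) = 8,  b(4) = 11,  b(5) = 10,  b(6) = 16,  b(7) = 14,  b(8) = 9,  b(9) = 5,  b(10) = 12,  b(11) = 4,  b(12) = 1,  b(13) = 2,  b(14) = 13,  b(15) = 15,  b(16) = 3,  b(17) = 7.
Since b(17) = b(1) = 7, the sequence is periodic with period 16.
The value 16 first appears (with k ≥ 2) at b(6).

6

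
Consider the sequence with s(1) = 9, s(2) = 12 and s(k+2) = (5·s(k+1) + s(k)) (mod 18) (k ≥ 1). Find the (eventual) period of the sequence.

24

We have s(1) = 9; s(2) = 12; s(3) = 15; s(4) = 15; s(5) = 0; s(6) = 15; s(7) = 3; s(8) = 12; s(9) = 9; s(10) = 3; s(11) = 6; s(12) = 15; s(13) = 9; s(14) = 6; s(15) = 3; s(16) = 3; s(17) = 0; s(18) = 3; s(19) = 15; s(20) = 6; s(21) = 9; s(22) = 15; s(23) = 12; s(24) = 3; s(25) = 9; s(26) = 12.
The sequence repeats with period 24.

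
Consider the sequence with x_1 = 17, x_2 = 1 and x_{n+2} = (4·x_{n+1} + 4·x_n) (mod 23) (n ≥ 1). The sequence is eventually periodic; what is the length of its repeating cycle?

Listing terms: x_1 = 17,  x_2 = 1,  x_3 = 3,  x_4 = 16,  x_5 = 7,  x_6 = 0,  x_7 = 5,  x_8 = 20,  x_9 = 8,  x_{10} = 20,  x_{11} = 20,  x_{12} = 22,  x_{13} = 7,  x_{14} = 1,  x_{15} = 9,  x_{16} = 17,  x_{17} = 12,  x_{18} = 1,  x_{19} = 6,  x_{20} = 5,  x_{21} = 21,  x_{22} = 12,  x_{23} = 17,  x_{24} = 1.
Since (x_{23}, x_{24}) = (x_1, x_2) = (17, 1) (two consecutive terms determine the rest), the sequence is periodic with period 22.

22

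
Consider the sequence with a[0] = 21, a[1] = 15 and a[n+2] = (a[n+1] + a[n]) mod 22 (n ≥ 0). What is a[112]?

Computing terms: a[0] = 21; a[1] = 15; a[2] = 14; a[3] = 7; a[4] = 21; a[5] = 6; a[6] = 5; a[7] = 11; a[8] = 16; a[9] = 5; a[10] = 21; a[11] = 4; a[12] = 3; a[13] = 7; a[14] = 10; a[15] = 17; a[16] = 5; a[17] = 0; a[18] = 5; a[19] = 5; a[20] = 10; a[21] = 15; a[22] = 3; a[23] = 18; a[24] = 21; a[25] = 17; a[26] = 16; a[27] = 11; a[28] = 5; a[29] = 16; a[30] = 21; a[31] = 15.
The sequence repeats with period 30.
So a[112] = a[0 + ((112-0) mod 30)] = a[22] = 3.

3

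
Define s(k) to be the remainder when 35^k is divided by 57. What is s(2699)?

Computing terms: s(1) = 35,  s(2) = 28,  s(3) = 11,  s(4) = 43,  s(5) = 23,  s(6) = 7,  s(7) = 17,  s(8) = 25,  s(9) = 20,  s(10) = 16,  s(11) = 47,  s(12) = 49,  s(13) = 5,  s(14) = 4,  s(15) = 26,  s(16) = 55,  s(17) = 44,  s(18) = 1,  s(19) = 35.
Since s(19) = s(1) = 35, the sequence is periodic with period 18.
So s(2699) = s(1 + ((2699-1) mod 18)) = s(17) = 44.

44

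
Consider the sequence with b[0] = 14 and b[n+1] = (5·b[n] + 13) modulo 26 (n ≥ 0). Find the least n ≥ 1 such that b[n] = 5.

Listing terms: b[0] = 14; b[1] = 5; b[2] = 12; b[3] = 21; b[4] = 14.
The sequence repeats with period 4.
The value 5 first appears (with n ≥ 1) at b[1].

1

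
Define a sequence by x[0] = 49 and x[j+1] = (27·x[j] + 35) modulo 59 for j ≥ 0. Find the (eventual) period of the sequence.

Listing terms: x[0] = 49; x[1] = 1; x[2] = 3; x[3] = 57; x[4] = 40; x[5] = 53; x[6] = 50; x[7] = 28; x[8] = 24; x[9] = 34; x[10] = 9; x[11] = 42; x[12] = 48; x[13] = 33; x[14] = 41; x[15] = 21; x[16] = 12; x[17] = 5; x[18] = 52; x[19] = 23; x[20] = 7; x[21] = 47; x[22] = 6; x[23] = 20; x[24] = 44; x[25] = 43; x[26] = 16; x[27] = 54; x[28] = 18; x[29] = 49.
The sequence repeats with period 29.

29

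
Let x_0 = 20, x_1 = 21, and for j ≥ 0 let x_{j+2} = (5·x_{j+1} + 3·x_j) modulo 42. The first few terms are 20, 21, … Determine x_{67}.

21

We have x_0 = 20; x_1 = 21; x_2 = 39; x_3 = 6; x_4 = 21; x_5 = 39.
Since (x_4, x_5) = (x_1, x_2) = (21, 39) (two consecutive terms determine the rest), the sequence is eventually periodic: after a pre-period of length 1 it cycles with period 3.
For j ≥ 1, x_j depends only on (j - 1) mod 3. (67 - 1) mod 3 = 0, so x_{67} = x_1 = 21.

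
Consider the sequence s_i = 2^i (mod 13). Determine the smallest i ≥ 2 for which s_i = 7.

Computing terms: s_1 = 2,  s_2 = 4,  s_3 = 8,  s_4 = 3,  s_5 = 6,  s_6 = 12,  s_7 = 11,  s_8 = 9,  s_9 = 5,  s_{10} = 10,  s_{11} = 7,  s_{12} = 1,  s_{13} = 2.
Since s_{13} = s_1 = 2, the sequence is periodic with period 12.
The value 7 first appears (with i ≥ 2) at s_{11}.

11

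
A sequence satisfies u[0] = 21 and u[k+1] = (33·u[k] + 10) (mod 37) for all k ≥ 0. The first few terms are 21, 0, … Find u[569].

Listing terms: u[0] = 21,  u[1] = 0,  u[2] = 10,  u[3] = 7,  u[4] = 19,  u[5] = 8,  u[6] = 15,  u[7] = 24,  u[8] = 25,  u[9] = 21.
Since u[9] = u[0] = 21, the sequence is periodic with period 9.
So u[569] = u[0 + ((569-0) mod 9)] = u[2] = 10.

10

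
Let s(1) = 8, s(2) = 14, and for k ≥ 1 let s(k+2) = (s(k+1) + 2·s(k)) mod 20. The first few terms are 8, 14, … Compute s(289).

Computing terms: s(1) = 8, s(2) = 14, s(3) = 10, s(4) = 18, s(5) = 18, s(6) = 14, s(7) = 10.
Since (s(6), s(7)) = (s(2), s(3)) = (14, 10) (two consecutive terms determine the rest), the sequence is eventually periodic: after a pre-period of length 1 it cycles with period 4.
For k ≥ 2, s(k) depends only on (k - 2) mod 4. (289 - 2) mod 4 = 3, so s(289) = s(5) = 18.

18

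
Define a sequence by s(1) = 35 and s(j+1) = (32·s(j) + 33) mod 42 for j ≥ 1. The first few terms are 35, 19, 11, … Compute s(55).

35

s(1) = 35, s(2) = 19, s(3) = 11, s(4) = 7, s(5) = 5, s(6) = 25, s(7) = 35.
Since s(7) = s(1) = 35, the sequence is periodic with period 6.
So s(55) = s(1 + ((55-1) mod 6)) = s(1) = 35.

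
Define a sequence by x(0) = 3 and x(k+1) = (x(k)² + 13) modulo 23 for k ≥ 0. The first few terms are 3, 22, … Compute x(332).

x(0) = 3,  x(1) = 22,  x(2) = 14,  x(3) = 2,  x(4) = 17,  x(5) = 3.
Since x(5) = x(0) = 3, the sequence is periodic with period 5.
(332 - 0) mod 5 = 2, so x(332) = x(2) = 14.

14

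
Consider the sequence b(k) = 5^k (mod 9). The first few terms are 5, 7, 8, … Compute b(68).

7

We have b(1) = 5, b(2) = 7, b(3) = 8, b(4) = 4, b(5) = 2, b(6) = 1, b(7) = 5.
Since b(7) = b(1) = 5, the sequence is periodic with period 6.
(68 - 1) mod 6 = 1, so b(68) = b(2) = 7.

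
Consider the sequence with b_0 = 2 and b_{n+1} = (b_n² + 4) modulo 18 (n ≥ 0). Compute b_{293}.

14

We have b_0 = 2; b_1 = 8; b_2 = 14; b_3 = 2.
Since b_3 = b_0 = 2, the sequence is periodic with period 3.
(293 - 0) mod 3 = 2, so b_{293} = b_2 = 14.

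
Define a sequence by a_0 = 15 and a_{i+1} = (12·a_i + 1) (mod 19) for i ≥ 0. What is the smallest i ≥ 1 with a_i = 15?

6

a_0 = 15, a_1 = 10, a_2 = 7, a_3 = 9, a_4 = 14, a_5 = 17, a_6 = 15.
Since a_6 = a_0 = 15, the sequence is periodic with period 6.
The value 15 next appears (with i ≥ 1) at a_6.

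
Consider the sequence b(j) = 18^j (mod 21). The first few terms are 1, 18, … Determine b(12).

Listing terms: b(0) = 1, b(1) = 18, b(2) = 9, b(3) = 15, b(4) = 18.
Since b(4) = b(1) = 18, the sequence is eventually periodic: after a pre-period of length 1 it cycles with period 3.
For j ≥ 1, b(j) depends only on (j - 1) mod 3. (12 - 1) mod 3 = 2, so b(12) = b(3) = 15.

15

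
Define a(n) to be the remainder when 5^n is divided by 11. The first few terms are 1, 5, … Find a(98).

Computing terms: a(0) = 1; a(1) = 5; a(2) = 3; a(3) = 4; a(4) = 9; a(5) = 1.
Since a(5) = a(0) = 1, the sequence is periodic with period 5.
(98 - 0) mod 5 = 3, so a(98) = a(3) = 4.

4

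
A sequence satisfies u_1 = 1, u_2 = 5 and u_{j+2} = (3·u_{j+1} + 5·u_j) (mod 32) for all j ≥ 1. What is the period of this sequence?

48

We have u_1 = 1; u_2 = 5; u_3 = 20; u_4 = 21; u_5 = 3; u_6 = 18; u_7 = 5; u_8 = 9; u_9 = 20; u_{10} = 9; u_{11} = 31; u_{12} = 10; u_{13} = 25; u_{14} = 29; u_{15} = 20; u_{16} = 13; u_{17} = 11; u_{18} = 2; u_{19} = 29; u_{20} = 1; u_{21} = 20; u_{22} = 1; u_{23} = 7; u_{24} = 26; u_{25} = 17; u_{26} = 21; u_{27} = 20; u_{28} = 5; u_{29} = 19; u_{30} = 18; u_{31} = 21; u_{32} = 25; u_{33} = 20; u_{34} = 25; u_{35} = 15; u_{36} = 10; u_{37} = 9; u_{38} = 13; u_{39} = 20; u_{40} = 29; u_{41} = 27; u_{42} = 2; u_{43} = 13; u_{44} = 17; u_{45} = 20; u_{46} = 17; u_{47} = 23; u_{48} = 26; u_{49} = 1; u_{50} = 5.
Since (u_{49}, u_{50}) = (u_1, u_2) = (1, 5) (two consecutive terms determine the rest), the sequence is periodic with period 48.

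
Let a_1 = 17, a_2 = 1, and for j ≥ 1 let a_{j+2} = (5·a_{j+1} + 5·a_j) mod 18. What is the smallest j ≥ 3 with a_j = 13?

8

Listing terms: a_1 = 17; a_2 = 1; a_3 = 0; a_4 = 5; a_5 = 7; a_6 = 6; a_7 = 11; a_8 = 13; a_9 = 12; a_{10} = 17; a_{11} = 1.
The sequence repeats with period 9.
The value 13 first appears (with j ≥ 3) at a_8.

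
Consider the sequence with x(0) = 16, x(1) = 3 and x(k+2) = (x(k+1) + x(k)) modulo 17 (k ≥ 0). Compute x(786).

14

Computing terms: x(0) = 16,  x(1) = 3,  x(2) = 2,  x(3) = 5,  x(4) = 7,  x(5) = 12,  x(6) = 2,  x(7) = 14,  x(8) = 16,  x(9) = 13,  x(10) = 12,  x(11) = 8,  x(12) = 3,  x(13) = 11,  x(14) = 14,  x(15) = 8,  x(16) = 5,  x(17) = 13,  x(18) = 1,  x(19) = 14,  x(20) = 15,  x(21) = 12,  x(22) = 10,  x(23) = 5,  x(24) = 15,  x(25) = 3,  x(26) = 1,  x(27) = 4,  x(28) = 5,  x(29) = 9,  x(30) = 14,  x(31) = 6,  x(32) = 3,  x(33) = 9,  x(34) = 12,  x(35) = 4,  x(36) = 16,  x(37) = 3.
Since (x(36), x(37)) = (x(0), x(1)) = (16, 3) (two consecutive terms determine the rest), the sequence is periodic with period 36.
(786 - 0) mod 36 = 30, so x(786) = x(30) = 14.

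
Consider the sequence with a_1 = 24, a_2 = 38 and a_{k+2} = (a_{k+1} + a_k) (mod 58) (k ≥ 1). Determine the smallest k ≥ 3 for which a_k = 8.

a_1 = 24, a_2 = 38, a_3 = 4, a_4 = 42, a_5 = 46, a_6 = 30, a_7 = 18, a_8 = 48, a_9 = 8, a_{10} = 56, a_{11} = 6, a_{12} = 4, a_{13} = 10, a_{14} = 14, a_{15} = 24, a_{16} = 38.
Since (a_{15}, a_{16}) = (a_1, a_2) = (24, 38) (two consecutive terms determine the rest), the sequence is periodic with period 14.
The value 8 first appears (with k ≥ 3) at a_9.

9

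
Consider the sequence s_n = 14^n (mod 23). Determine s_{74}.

13

s_0 = 1; s_1 = 14; s_2 = 12; s_3 = 7; s_4 = 6; s_5 = 15; s_6 = 3; s_7 = 19; s_8 = 13; s_9 = 21; s_{10} = 18; s_{11} = 22; s_{12} = 9; s_{13} = 11; s_{14} = 16; s_{15} = 17; s_{16} = 8; s_{17} = 20; s_{18} = 4; s_{19} = 10; s_{20} = 2; s_{21} = 5; s_{22} = 1.
Since s_{22} = s_0 = 1, the sequence is periodic with period 22.
So s_{74} = s_{0 + ((74-0) mod 22)} = s_8 = 13.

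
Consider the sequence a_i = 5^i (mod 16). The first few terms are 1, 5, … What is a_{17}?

5

We have a_0 = 1, a_1 = 5, a_2 = 9, a_3 = 13, a_4 = 1.
The sequence repeats with period 4.
(17 - 0) mod 4 = 1, so a_{17} = a_1 = 5.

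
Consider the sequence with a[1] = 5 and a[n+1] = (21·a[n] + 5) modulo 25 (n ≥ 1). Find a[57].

We have a[1] = 5, a[2] = 10, a[3] = 15, a[4] = 20, a[5] = 0, a[6] = 5.
The sequence repeats with period 5.
(57 - 1) mod 5 = 1, so a[57] = a[2] = 10.

10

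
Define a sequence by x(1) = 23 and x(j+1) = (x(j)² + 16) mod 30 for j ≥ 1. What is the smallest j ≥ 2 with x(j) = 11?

3

x(1) = 23, x(2) = 5, x(3) = 11, x(4) = 17, x(5) = 5.
Since x(5) = x(2) = 5, the sequence is eventually periodic: after a pre-period of length 1 it cycles with period 3.
The value 11 first appears (with j ≥ 2) at x(3).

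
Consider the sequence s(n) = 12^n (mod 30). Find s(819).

Computing terms: s(0) = 1, s(1) = 12, s(2) = 24, s(3) = 18, s(4) = 6, s(5) = 12.
Since s(5) = s(1) = 12, the sequence is eventually periodic: after a pre-period of length 1 it cycles with period 4.
For n ≥ 1, s(n) depends only on (n - 1) mod 4. (819 - 1) mod 4 = 2, so s(819) = s(3) = 18.

18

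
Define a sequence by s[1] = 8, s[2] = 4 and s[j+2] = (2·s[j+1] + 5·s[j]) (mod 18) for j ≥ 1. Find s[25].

Computing terms: s[1] = 8; s[2] = 4; s[3] = 12; s[4] = 8; s[5] = 4.
The sequence repeats with period 3.
So s[25] = s[1 + ((25-1) mod 3)] = s[1] = 8.

8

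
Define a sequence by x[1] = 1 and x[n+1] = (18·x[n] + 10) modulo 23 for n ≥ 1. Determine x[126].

22

Listing terms: x[1] = 1, x[2] = 5, x[3] = 8, x[4] = 16, x[5] = 22, x[6] = 15, x[7] = 4, x[8] = 13, x[9] = 14, x[10] = 9, x[11] = 11, x[12] = 1.
The sequence repeats with period 11.
So x[126] = x[1 + ((126-1) mod 11)] = x[5] = 22.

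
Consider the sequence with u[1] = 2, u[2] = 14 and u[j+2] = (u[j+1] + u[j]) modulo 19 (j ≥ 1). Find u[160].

Computing terms: u[1] = 2, u[2] = 14, u[3] = 16, u[4] = 11, u[5] = 8, u[6] = 0, u[7] = 8, u[8] = 8, u[9] = 16, u[10] = 5, u[11] = 2, u[12] = 7, u[13] = 9, u[14] = 16, u[15] = 6, u[16] = 3, u[17] = 9, u[18] = 12, u[19] = 2, u[20] = 14.
The sequence repeats with period 18.
(160 - 1) mod 18 = 15, so u[160] = u[16] = 3.

3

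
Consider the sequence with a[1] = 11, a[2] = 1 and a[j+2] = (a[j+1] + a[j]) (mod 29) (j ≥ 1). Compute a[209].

21

Computing terms: a[1] = 11,  a[2] = 1,  a[3] = 12,  a[4] = 13,  a[5] = 25,  a[6] = 9,  a[7] = 5,  a[8] = 14,  a[9] = 19,  a[10] = 4,  a[11] = 23,  a[12] = 27,  a[13] = 21,  a[14] = 19,  a[15] = 11,  a[16] = 1.
Since (a[15], a[16]) = (a[1], a[2]) = (11, 1) (two consecutive terms determine the rest), the sequence is periodic with period 14.
(209 - 1) mod 14 = 12, so a[209] = a[13] = 21.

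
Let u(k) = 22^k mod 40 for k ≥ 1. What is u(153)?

32

Computing terms: u(1) = 22, u(2) = 4, u(3) = 8, u(4) = 16, u(5) = 32, u(6) = 24, u(7) = 8.
Since u(7) = u(3) = 8, the sequence is eventually periodic: after a pre-period of length 2 it cycles with period 4.
For k ≥ 3, u(k) depends only on (k - 3) mod 4. (153 - 3) mod 4 = 2, so u(153) = u(5) = 32.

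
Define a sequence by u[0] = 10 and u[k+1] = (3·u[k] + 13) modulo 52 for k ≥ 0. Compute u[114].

u[0] = 10; u[1] = 43; u[2] = 38; u[3] = 23; u[4] = 30; u[5] = 51; u[6] = 10.
Since u[6] = u[0] = 10, the sequence is periodic with period 6.
(114 - 0) mod 6 = 0, so u[114] = u[0] = 10.

10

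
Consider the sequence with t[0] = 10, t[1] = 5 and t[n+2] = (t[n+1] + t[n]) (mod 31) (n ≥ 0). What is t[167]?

t[0] = 10; t[1] = 5; t[2] = 15; t[3] = 20; t[4] = 4; t[5] = 24; t[6] = 28; t[7] = 21; t[8] = 18; t[9] = 8; t[10] = 26; t[11] = 3; t[12] = 29; t[13] = 1; t[14] = 30; t[15] = 0; t[16] = 30; t[17] = 30; t[18] = 29; t[19] = 28; t[20] = 26; t[21] = 23; t[22] = 18; t[23] = 10; t[24] = 28; t[25] = 7; t[26] = 4; t[27] = 11; t[28] = 15; t[29] = 26; t[30] = 10; t[31] = 5.
The sequence repeats with period 30.
So t[167] = t[0 + ((167-0) mod 30)] = t[17] = 30.

30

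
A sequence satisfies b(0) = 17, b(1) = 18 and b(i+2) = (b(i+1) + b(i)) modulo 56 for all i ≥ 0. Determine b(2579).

b(0) = 17, b(1) = 18, b(2) = 35, b(3) = 53, b(4) = 32, b(5) = 29, b(6) = 5, b(7) = 34, b(8) = 39, b(9) = 17, b(10) = 0, b(11) = 17, b(12) = 17, b(13) = 34, b(14) = 51, b(15) = 29, b(16) = 24, b(17) = 53, b(18) = 21, b(19) = 18, b(20) = 39, b(21) = 1, b(22) = 40, b(23) = 41, b(24) = 25, b(25) = 10, b(26) = 35, b(27) = 45, b(28) = 24, b(29) = 13, b(30) = 37, b(31) = 50, b(32) = 31, b(33) = 25, b(34) = 0, b(35) = 25, b(36) = 25, b(37) = 50, b(38) = 19, b(39) = 13, b(40) = 32, b(41) = 45, b(42) = 21, b(43) = 10, b(44) = 31, b(45) = 41, b(46) = 16, b(47) = 1, b(48) = 17, b(49) = 18.
The sequence repeats with period 48.
So b(2579) = b(0 + ((2579-0) mod 48)) = b(35) = 25.

25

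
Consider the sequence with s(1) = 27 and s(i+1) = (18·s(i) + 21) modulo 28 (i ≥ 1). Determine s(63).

We have s(1) = 27, s(2) = 3, s(3) = 19, s(4) = 27.
Since s(4) = s(1) = 27, the sequence is periodic with period 3.
So s(63) = s(1 + ((63-1) mod 3)) = s(3) = 19.

19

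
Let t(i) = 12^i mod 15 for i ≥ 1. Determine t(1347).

t(1) = 12, t(2) = 9, t(3) = 3, t(4) = 6, t(5) = 12.
The sequence repeats with period 4.
So t(1347) = t(1 + ((1347-1) mod 4)) = t(3) = 3.

3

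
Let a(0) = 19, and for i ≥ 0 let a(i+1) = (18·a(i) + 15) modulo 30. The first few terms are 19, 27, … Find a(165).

27

Listing terms: a(0) = 19,  a(1) = 27,  a(2) = 21,  a(3) = 3,  a(4) = 9,  a(5) = 27.
Since a(5) = a(1) = 27, the sequence is eventually periodic: after a pre-period of length 1 it cycles with period 4.
For i ≥ 1, a(i) depends only on (i - 1) mod 4. (165 - 1) mod 4 = 0, so a(165) = a(1) = 27.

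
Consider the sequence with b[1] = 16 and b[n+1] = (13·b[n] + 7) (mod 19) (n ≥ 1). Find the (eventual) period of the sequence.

18

b[1] = 16,  b[2] = 6,  b[3] = 9,  b[4] = 10,  b[5] = 4,  b[6] = 2,  b[7] = 14,  b[8] = 18,  b[9] = 13,  b[10] = 5,  b[11] = 15,  b[12] = 12,  b[13] = 11,  b[14] = 17,  b[15] = 0,  b[16] = 7,  b[17] = 3,  b[18] = 8,  b[19] = 16.
Since b[19] = b[1] = 16, the sequence is periodic with period 18.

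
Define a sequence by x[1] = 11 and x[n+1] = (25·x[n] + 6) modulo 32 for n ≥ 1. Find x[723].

Computing terms: x[1] = 11, x[2] = 25, x[3] = 23, x[4] = 5, x[5] = 3, x[6] = 17, x[7] = 15, x[8] = 29, x[9] = 27, x[10] = 9, x[11] = 7, x[12] = 21, x[13] = 19, x[14] = 1, x[15] = 31, x[16] = 13, x[17] = 11.
The sequence repeats with period 16.
(723 - 1) mod 16 = 2, so x[723] = x[3] = 23.

23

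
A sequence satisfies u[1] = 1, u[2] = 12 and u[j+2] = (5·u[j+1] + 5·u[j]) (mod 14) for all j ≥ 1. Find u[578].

12

u[1] = 1,  u[2] = 12,  u[3] = 9,  u[4] = 7,  u[5] = 10,  u[6] = 1,  u[7] = 13,  u[8] = 0,  u[9] = 9,  u[10] = 3,  u[11] = 4,  u[12] = 7,  u[13] = 13,  u[14] = 2,  u[15] = 5,  u[16] = 7,  u[17] = 4,  u[18] = 13,  u[19] = 1,  u[20] = 0,  u[21] = 5,  u[22] = 11,  u[23] = 10,  u[24] = 7,  u[25] = 1,  u[26] = 12.
The sequence repeats with period 24.
So u[578] = u[1 + ((578-1) mod 24)] = u[2] = 12.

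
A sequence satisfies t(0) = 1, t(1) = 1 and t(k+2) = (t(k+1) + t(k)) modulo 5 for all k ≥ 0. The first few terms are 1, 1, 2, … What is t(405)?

3

t(0) = 1, t(1) = 1, t(2) = 2, t(3) = 3, t(4) = 0, t(5) = 3, t(6) = 3, t(7) = 1, t(8) = 4, t(9) = 0, t(10) = 4, t(11) = 4, t(12) = 3, t(13) = 2, t(14) = 0, t(15) = 2, t(16) = 2, t(17) = 4, t(18) = 1, t(19) = 0, t(20) = 1, t(21) = 1.
Since (t(20), t(21)) = (t(0), t(1)) = (1, 1) (two consecutive terms determine the rest), the sequence is periodic with period 20.
So t(405) = t(0 + ((405-0) mod 20)) = t(5) = 3.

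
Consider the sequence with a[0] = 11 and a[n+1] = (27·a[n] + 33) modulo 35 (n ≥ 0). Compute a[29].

Computing terms: a[0] = 11,  a[1] = 15,  a[2] = 18,  a[3] = 29,  a[4] = 11.
Since a[4] = a[0] = 11, the sequence is periodic with period 4.
So a[29] = a[0 + ((29-0) mod 4)] = a[1] = 15.

15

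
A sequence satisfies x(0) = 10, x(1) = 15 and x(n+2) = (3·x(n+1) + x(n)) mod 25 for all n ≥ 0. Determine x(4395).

5

Computing terms: x(0) = 10, x(1) = 15, x(2) = 5, x(3) = 5, x(4) = 20, x(5) = 15, x(6) = 15, x(7) = 10, x(8) = 20, x(9) = 20, x(10) = 5, x(11) = 10, x(12) = 10, x(13) = 15.
The sequence repeats with period 12.
(4395 - 0) mod 12 = 3, so x(4395) = x(3) = 5.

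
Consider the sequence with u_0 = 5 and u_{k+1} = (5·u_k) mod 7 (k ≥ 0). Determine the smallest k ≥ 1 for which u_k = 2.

3

u_0 = 5; u_1 = 4; u_2 = 6; u_3 = 2; u_4 = 3; u_5 = 1; u_6 = 5.
The sequence repeats with period 6.
The value 2 first appears (with k ≥ 1) at u_3.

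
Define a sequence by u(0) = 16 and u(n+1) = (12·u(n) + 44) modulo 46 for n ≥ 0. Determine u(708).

u(0) = 16; u(1) = 6; u(2) = 24; u(3) = 10; u(4) = 26; u(5) = 34; u(6) = 38; u(7) = 40; u(8) = 18; u(9) = 30; u(10) = 36; u(11) = 16.
The sequence repeats with period 11.
(708 - 0) mod 11 = 4, so u(708) = u(4) = 26.

26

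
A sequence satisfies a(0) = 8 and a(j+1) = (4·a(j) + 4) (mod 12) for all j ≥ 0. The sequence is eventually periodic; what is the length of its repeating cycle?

3

Computing terms: a(0) = 8, a(1) = 0, a(2) = 4, a(3) = 8.
The sequence repeats with period 3.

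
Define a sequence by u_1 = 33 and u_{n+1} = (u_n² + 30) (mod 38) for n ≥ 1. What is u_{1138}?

u_1 = 33; u_2 = 17; u_3 = 15; u_4 = 27; u_5 = 37; u_6 = 31; u_7 = 3; u_8 = 1; u_9 = 31.
Since u_9 = u_6 = 31, the sequence is eventually periodic: after a pre-period of length 5 it cycles with period 3.
For n ≥ 6, u_n depends only on (n - 6) mod 3. (1138 - 6) mod 3 = 1, so u_{1138} = u_7 = 3.

3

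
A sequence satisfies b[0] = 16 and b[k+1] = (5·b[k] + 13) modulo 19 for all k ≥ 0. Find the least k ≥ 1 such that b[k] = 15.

7

We have b[0] = 16, b[1] = 17, b[2] = 3, b[3] = 9, b[4] = 1, b[5] = 18, b[6] = 8, b[7] = 15, b[8] = 12, b[9] = 16.
The sequence repeats with period 9.
The value 15 first appears (with k ≥ 1) at b[7].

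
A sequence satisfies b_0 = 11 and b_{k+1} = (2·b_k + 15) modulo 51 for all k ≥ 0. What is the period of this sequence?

8

Listing terms: b_0 = 11; b_1 = 37; b_2 = 38; b_3 = 40; b_4 = 44; b_5 = 1; b_6 = 17; b_7 = 49; b_8 = 11.
The sequence repeats with period 8.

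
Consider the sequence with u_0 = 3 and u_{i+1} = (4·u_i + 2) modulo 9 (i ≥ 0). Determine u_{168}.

6

u_0 = 3,  u_1 = 5,  u_2 = 4,  u_3 = 0,  u_4 = 2,  u_5 = 1,  u_6 = 6,  u_7 = 8,  u_8 = 7,  u_9 = 3.
Since u_9 = u_0 = 3, the sequence is periodic with period 9.
(168 - 0) mod 9 = 6, so u_{168} = u_6 = 6.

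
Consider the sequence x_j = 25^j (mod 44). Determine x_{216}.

25

Listing terms: x_0 = 1, x_1 = 25, x_2 = 9, x_3 = 5, x_4 = 37, x_5 = 1.
Since x_5 = x_0 = 1, the sequence is periodic with period 5.
(216 - 0) mod 5 = 1, so x_{216} = x_1 = 25.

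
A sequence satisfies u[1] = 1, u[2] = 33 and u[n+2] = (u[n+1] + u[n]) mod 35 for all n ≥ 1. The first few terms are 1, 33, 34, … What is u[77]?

We have u[1] = 1, u[2] = 33, u[3] = 34, u[4] = 32, u[5] = 31, u[6] = 28, u[7] = 24, u[8] = 17, u[9] = 6, u[10] = 23, u[11] = 29, u[12] = 17, u[13] = 11, u[14] = 28, u[15] = 4, u[16] = 32, u[17] = 1, u[18] = 33.
The sequence repeats with period 16.
(77 - 1) mod 16 = 12, so u[77] = u[13] = 11.

11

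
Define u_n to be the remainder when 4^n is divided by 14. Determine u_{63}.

Computing terms: u_0 = 1; u_1 = 4; u_2 = 2; u_3 = 8; u_4 = 4.
Since u_4 = u_1 = 4, the sequence is eventually periodic: after a pre-period of length 1 it cycles with period 3.
For n ≥ 1, u_n depends only on (n - 1) mod 3. (63 - 1) mod 3 = 2, so u_{63} = u_3 = 8.

8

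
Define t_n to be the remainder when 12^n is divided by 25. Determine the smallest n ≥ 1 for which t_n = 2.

9

We have t_0 = 1; t_1 = 12; t_2 = 19; t_3 = 3; t_4 = 11; t_5 = 7; t_6 = 9; t_7 = 8; t_8 = 21; t_9 = 2; t_{10} = 24; t_{11} = 13; t_{12} = 6; t_{13} = 22; t_{14} = 14; t_{15} = 18; t_{16} = 16; t_{17} = 17; t_{18} = 4; t_{19} = 23; t_{20} = 1.
The sequence repeats with period 20.
The value 2 first appears (with n ≥ 1) at t_9.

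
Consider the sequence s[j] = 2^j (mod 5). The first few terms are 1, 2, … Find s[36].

Computing terms: s[0] = 1, s[1] = 2, s[2] = 4, s[3] = 3, s[4] = 1.
Since s[4] = s[0] = 1, the sequence is periodic with period 4.
So s[36] = s[0 + ((36-0) mod 4)] = s[0] = 1.

1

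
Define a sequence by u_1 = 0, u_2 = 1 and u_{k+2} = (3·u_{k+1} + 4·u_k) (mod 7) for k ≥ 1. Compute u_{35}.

2

u_1 = 0; u_2 = 1; u_3 = 3; u_4 = 6; u_5 = 2; u_6 = 2; u_7 = 0; u_8 = 1.
Since (u_7, u_8) = (u_1, u_2) = (0, 1) (two consecutive terms determine the rest), the sequence is periodic with period 6.
So u_{35} = u_{1 + ((35-1) mod 6)} = u_5 = 2.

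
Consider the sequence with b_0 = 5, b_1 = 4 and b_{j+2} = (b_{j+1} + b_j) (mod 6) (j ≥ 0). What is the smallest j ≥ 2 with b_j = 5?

5

We have b_0 = 5; b_1 = 4; b_2 = 3; b_3 = 1; b_4 = 4; b_5 = 5; b_6 = 3; b_7 = 2; b_8 = 5; b_9 = 1; b_{10} = 0; b_{11} = 1; b_{12} = 1; b_{13} = 2; b_{14} = 3; b_{15} = 5; b_{16} = 2; b_{17} = 1; b_{18} = 3; b_{19} = 4; b_{20} = 1; b_{21} = 5; b_{22} = 0; b_{23} = 5; b_{24} = 5; b_{25} = 4.
Since (b_{24}, b_{25}) = (b_0, b_1) = (5, 4) (two consecutive terms determine the rest), the sequence is periodic with period 24.
The value 5 first appears (with j ≥ 2) at b_5.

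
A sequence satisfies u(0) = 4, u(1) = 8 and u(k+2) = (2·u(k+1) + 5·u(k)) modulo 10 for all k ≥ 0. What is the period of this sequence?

Computing terms: u(0) = 4, u(1) = 8, u(2) = 6, u(3) = 2, u(4) = 4, u(5) = 8.
Since (u(4), u(5)) = (u(0), u(1)) = (4, 8) (two consecutive terms determine the rest), the sequence is periodic with period 4.

4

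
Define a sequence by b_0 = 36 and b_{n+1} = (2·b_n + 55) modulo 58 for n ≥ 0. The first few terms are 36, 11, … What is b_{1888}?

We have b_0 = 36; b_1 = 11; b_2 = 19; b_3 = 35; b_4 = 9; b_5 = 15; b_6 = 27; b_7 = 51; b_8 = 41; b_9 = 21; b_{10} = 39; b_{11} = 17; b_{12} = 31; b_{13} = 1; b_{14} = 57; b_{15} = 53; b_{16} = 45; b_{17} = 29; b_{18} = 55; b_{19} = 49; b_{20} = 37; b_{21} = 13; b_{22} = 23; b_{23} = 43; b_{24} = 25; b_{25} = 47; b_{26} = 33; b_{27} = 5; b_{28} = 7; b_{29} = 11.
Since b_{29} = b_1 = 11, the sequence is eventually periodic: after a pre-period of length 1 it cycles with period 28.
For n ≥ 1, b_n depends only on (n - 1) mod 28. (1888 - 1) mod 28 = 11, so b_{1888} = b_{12} = 31.

31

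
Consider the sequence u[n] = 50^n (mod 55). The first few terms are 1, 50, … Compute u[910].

45

Computing terms: u[0] = 1, u[1] = 50, u[2] = 25, u[3] = 40, u[4] = 20, u[5] = 10, u[6] = 5, u[7] = 30, u[8] = 15, u[9] = 35, u[10] = 45, u[11] = 50.
Since u[11] = u[1] = 50, the sequence is eventually periodic: after a pre-period of length 1 it cycles with period 10.
For n ≥ 1, u[n] depends only on (n - 1) mod 10. (910 - 1) mod 10 = 9, so u[910] = u[10] = 45.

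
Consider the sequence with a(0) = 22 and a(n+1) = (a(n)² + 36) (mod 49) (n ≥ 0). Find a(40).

33

Listing terms: a(0) = 22; a(1) = 30; a(2) = 5; a(3) = 12; a(4) = 33; a(5) = 47; a(6) = 40; a(7) = 19; a(8) = 5.
Since a(8) = a(2) = 5, the sequence is eventually periodic: after a pre-period of length 2 it cycles with period 6.
For n ≥ 2, a(n) depends only on (n - 2) mod 6. (40 - 2) mod 6 = 2, so a(40) = a(4) = 33.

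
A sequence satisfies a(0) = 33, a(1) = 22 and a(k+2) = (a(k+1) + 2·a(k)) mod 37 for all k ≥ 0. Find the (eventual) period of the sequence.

36

We have a(0) = 33, a(1) = 22, a(2) = 14, a(3) = 21, a(4) = 12, a(5) = 17, a(6) = 4, a(7) = 1, a(8) = 9, a(9) = 11, a(10) = 29, a(11) = 14, a(12) = 35, a(13) = 26, a(14) = 22, a(15) = 0, a(16) = 7, a(17) = 7, a(18) = 21, a(19) = 35, a(20) = 3, a(21) = 36, a(22) = 5, a(23) = 3, a(24) = 13, a(25) = 19, a(26) = 8, a(27) = 9, a(28) = 25, a(29) = 6, a(30) = 19, a(31) = 31, a(32) = 32, a(33) = 20, a(34) = 10, a(35) = 13, a(36) = 33, a(37) = 22.
Since (a(36), a(37)) = (a(0), a(1)) = (33, 22) (two consecutive terms determine the rest), the sequence is periodic with period 36.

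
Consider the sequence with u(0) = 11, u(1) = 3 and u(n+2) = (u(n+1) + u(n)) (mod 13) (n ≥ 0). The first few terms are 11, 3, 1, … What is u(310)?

1

u(0) = 11, u(1) = 3, u(2) = 1, u(3) = 4, u(4) = 5, u(5) = 9, u(6) = 1, u(7) = 10, u(8) = 11, u(9) = 8, u(10) = 6, u(11) = 1, u(12) = 7, u(13) = 8, u(14) = 2, u(15) = 10, u(16) = 12, u(17) = 9, u(18) = 8, u(19) = 4, u(20) = 12, u(21) = 3, u(22) = 2, u(23) = 5, u(24) = 7, u(25) = 12, u(26) = 6, u(27) = 5, u(28) = 11, u(29) = 3.
The sequence repeats with period 28.
(310 - 0) mod 28 = 2, so u(310) = u(2) = 1.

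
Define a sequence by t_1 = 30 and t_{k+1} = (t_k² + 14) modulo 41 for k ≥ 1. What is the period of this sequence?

4

We have t_1 = 30; t_2 = 12; t_3 = 35; t_4 = 9; t_5 = 13; t_6 = 19; t_7 = 6; t_8 = 9.
Since t_8 = t_4 = 9, the sequence is eventually periodic: after a pre-period of length 3 it cycles with period 4.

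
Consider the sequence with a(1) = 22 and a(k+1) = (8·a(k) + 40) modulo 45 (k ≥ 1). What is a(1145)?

We have a(1) = 22, a(2) = 36, a(3) = 13, a(4) = 9, a(5) = 22.
Since a(5) = a(1) = 22, the sequence is periodic with period 4.
So a(1145) = a(1 + ((1145-1) mod 4)) = a(1) = 22.

22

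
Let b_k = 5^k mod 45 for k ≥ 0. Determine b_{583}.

Computing terms: b_0 = 1,  b_1 = 5,  b_2 = 25,  b_3 = 35,  b_4 = 40,  b_5 = 20,  b_6 = 10,  b_7 = 5.
Since b_7 = b_1 = 5, the sequence is eventually periodic: after a pre-period of length 1 it cycles with period 6.
For k ≥ 1, b_k depends only on (k - 1) mod 6. (583 - 1) mod 6 = 0, so b_{583} = b_1 = 5.

5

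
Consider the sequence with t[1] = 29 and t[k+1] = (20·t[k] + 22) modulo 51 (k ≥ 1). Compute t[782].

Listing terms: t[1] = 29,  t[2] = 41,  t[3] = 26,  t[4] = 32,  t[5] = 50,  t[6] = 2,  t[7] = 11,  t[8] = 38,  t[9] = 17,  t[10] = 5,  t[11] = 20,  t[12] = 14,  t[13] = 47,  t[14] = 44,  t[15] = 35,  t[16] = 8,  t[17] = 29.
Since t[17] = t[1] = 29, the sequence is periodic with period 16.
So t[782] = t[1 + ((782-1) mod 16)] = t[14] = 44.

44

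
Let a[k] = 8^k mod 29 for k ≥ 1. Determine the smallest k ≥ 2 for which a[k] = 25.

24

Listing terms: a[1] = 8,  a[2] = 6,  a[3] = 19,  a[4] = 7,  a[5] = 27,  a[6] = 13,  a[7] = 17,  a[8] = 20,  a[9] = 15,  a[10] = 4,  a[11] = 3,  a[12] = 24,  a[13] = 18,  a[14] = 28,  a[15] = 21,  a[16] = 23,  a[17] = 10,  a[18] = 22,  a[19] = 2,  a[20] = 16,  a[21] = 12,  a[22] = 9,  a[23] = 14,  a[24] = 25,  a[25] = 26,  a[26] = 5,  a[27] = 11,  a[28] = 1,  a[29] = 8.
Since a[29] = a[1] = 8, the sequence is periodic with period 28.
The value 25 first appears (with k ≥ 2) at a[24].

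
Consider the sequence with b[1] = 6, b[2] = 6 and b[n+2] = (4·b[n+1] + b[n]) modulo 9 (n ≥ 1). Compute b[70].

We have b[1] = 6; b[2] = 6; b[3] = 3; b[4] = 0; b[5] = 3; b[6] = 3; b[7] = 6; b[8] = 0; b[9] = 6; b[10] = 6.
Since (b[9], b[10]) = (b[1], b[2]) = (6, 6) (two consecutive terms determine the rest), the sequence is periodic with period 8.
(70 - 1) mod 8 = 5, so b[70] = b[6] = 3.

3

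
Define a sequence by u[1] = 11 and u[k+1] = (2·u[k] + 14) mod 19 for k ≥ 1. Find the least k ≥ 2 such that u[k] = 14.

13

We have u[1] = 11,  u[2] = 17,  u[3] = 10,  u[4] = 15,  u[5] = 6,  u[6] = 7,  u[7] = 9,  u[8] = 13,  u[9] = 2,  u[10] = 18,  u[11] = 12,  u[12] = 0,  u[13] = 14,  u[14] = 4,  u[15] = 3,  u[16] = 1,  u[17] = 16,  u[18] = 8,  u[19] = 11.
Since u[19] = u[1] = 11, the sequence is periodic with period 18.
The value 14 first appears (with k ≥ 2) at u[13].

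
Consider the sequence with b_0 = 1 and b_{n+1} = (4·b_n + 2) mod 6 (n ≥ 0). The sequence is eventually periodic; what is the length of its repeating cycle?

Listing terms: b_0 = 1, b_1 = 0, b_2 = 2, b_3 = 4, b_4 = 0.
Since b_4 = b_1 = 0, the sequence is eventually periodic: after a pre-period of length 1 it cycles with period 3.

3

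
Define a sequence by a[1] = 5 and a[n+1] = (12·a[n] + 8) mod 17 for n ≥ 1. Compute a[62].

a[1] = 5,  a[2] = 0,  a[3] = 8,  a[4] = 2,  a[5] = 15,  a[6] = 1,  a[7] = 3,  a[8] = 10,  a[9] = 9,  a[10] = 14,  a[11] = 6,  a[12] = 12,  a[13] = 16,  a[14] = 13,  a[15] = 11,  a[16] = 4,  a[17] = 5.
The sequence repeats with period 16.
(62 - 1) mod 16 = 13, so a[62] = a[14] = 13.

13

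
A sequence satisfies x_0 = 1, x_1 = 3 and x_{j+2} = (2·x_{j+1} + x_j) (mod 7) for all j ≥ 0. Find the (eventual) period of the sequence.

Listing terms: x_0 = 1, x_1 = 3, x_2 = 0, x_3 = 3, x_4 = 6, x_5 = 1, x_6 = 1, x_7 = 3.
Since (x_6, x_7) = (x_0, x_1) = (1, 3) (two consecutive terms determine the rest), the sequence is periodic with period 6.

6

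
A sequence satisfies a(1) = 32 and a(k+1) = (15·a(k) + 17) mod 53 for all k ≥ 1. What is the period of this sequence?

We have a(1) = 32,  a(2) = 20,  a(3) = 52,  a(4) = 2,  a(5) = 47,  a(6) = 33,  a(7) = 35,  a(8) = 12,  a(9) = 38,  a(10) = 4,  a(11) = 24,  a(12) = 6,  a(13) = 1,  a(14) = 32.
The sequence repeats with period 13.

13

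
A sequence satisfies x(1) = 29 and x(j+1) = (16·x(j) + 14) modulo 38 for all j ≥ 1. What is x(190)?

10

Computing terms: x(1) = 29,  x(2) = 22,  x(3) = 24,  x(4) = 18,  x(5) = 36,  x(6) = 20,  x(7) = 30,  x(8) = 0,  x(9) = 14,  x(10) = 10,  x(11) = 22.
Since x(11) = x(2) = 22, the sequence is eventually periodic: after a pre-period of length 1 it cycles with period 9.
For j ≥ 2, x(j) depends only on (j - 2) mod 9. (190 - 2) mod 9 = 8, so x(190) = x(10) = 10.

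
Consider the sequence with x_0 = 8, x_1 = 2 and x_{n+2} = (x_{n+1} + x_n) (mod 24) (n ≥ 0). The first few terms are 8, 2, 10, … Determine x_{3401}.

2

Computing terms: x_0 = 8; x_1 = 2; x_2 = 10; x_3 = 12; x_4 = 22; x_5 = 10; x_6 = 8; x_7 = 18; x_8 = 2; x_9 = 20; x_{10} = 22; x_{11} = 18; x_{12} = 16; x_{13} = 10; x_{14} = 2; x_{15} = 12; x_{16} = 14; x_{17} = 2; x_{18} = 16; x_{19} = 18; x_{20} = 10; x_{21} = 4; x_{22} = 14; x_{23} = 18; x_{24} = 8; x_{25} = 2.
Since (x_{24}, x_{25}) = (x_0, x_1) = (8, 2) (two consecutive terms determine the rest), the sequence is periodic with period 24.
So x_{3401} = x_{0 + ((3401-0) mod 24)} = x_{17} = 2.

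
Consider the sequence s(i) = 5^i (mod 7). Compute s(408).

Computing terms: s(1) = 5, s(2) = 4, s(3) = 6, s(4) = 2, s(5) = 3, s(6) = 1, s(7) = 5.
Since s(7) = s(1) = 5, the sequence is periodic with period 6.
So s(408) = s(1 + ((408-1) mod 6)) = s(6) = 1.

1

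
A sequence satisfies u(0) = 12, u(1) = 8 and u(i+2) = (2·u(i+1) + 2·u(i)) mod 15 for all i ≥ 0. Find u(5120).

Computing terms: u(0) = 12,  u(1) = 8,  u(2) = 10,  u(3) = 6,  u(4) = 2,  u(5) = 1,  u(6) = 6,  u(7) = 14,  u(8) = 10,  u(9) = 3,  u(10) = 11,  u(11) = 13,  u(12) = 3,  u(13) = 2,  u(14) = 10,  u(15) = 9,  u(16) = 8,  u(17) = 4,  u(18) = 9,  u(19) = 11,  u(20) = 10,  u(21) = 12,  u(22) = 14,  u(23) = 7,  u(24) = 12,  u(25) = 8.
The sequence repeats with period 24.
So u(5120) = u(0 + ((5120-0) mod 24)) = u(8) = 10.

10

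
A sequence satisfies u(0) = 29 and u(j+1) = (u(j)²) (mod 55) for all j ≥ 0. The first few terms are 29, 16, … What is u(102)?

Computing terms: u(0) = 29, u(1) = 16, u(2) = 36, u(3) = 31, u(4) = 26, u(5) = 16.
Since u(5) = u(1) = 16, the sequence is eventually periodic: after a pre-period of length 1 it cycles with period 4.
For j ≥ 1, u(j) depends only on (j - 1) mod 4. (102 - 1) mod 4 = 1, so u(102) = u(2) = 36.

36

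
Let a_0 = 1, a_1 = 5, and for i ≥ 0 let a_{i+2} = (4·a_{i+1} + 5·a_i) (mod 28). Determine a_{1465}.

Listing terms: a_0 = 1, a_1 = 5, a_2 = 25, a_3 = 13, a_4 = 9, a_5 = 17, a_6 = 1, a_7 = 5.
The sequence repeats with period 6.
So a_{1465} = a_{0 + ((1465-0) mod 6)} = a_1 = 5.

5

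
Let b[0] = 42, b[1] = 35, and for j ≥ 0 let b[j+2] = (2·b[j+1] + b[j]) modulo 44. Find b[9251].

27

b[0] = 42; b[1] = 35; b[2] = 24; b[3] = 39; b[4] = 14; b[5] = 23; b[6] = 16; b[7] = 11; b[8] = 38; b[9] = 43; b[10] = 36; b[11] = 27; b[12] = 2; b[13] = 31; b[14] = 20; b[15] = 27; b[16] = 30; b[17] = 43; b[18] = 28; b[19] = 11; b[20] = 6; b[21] = 23; b[22] = 8; b[23] = 39; b[24] = 42; b[25] = 35.
Since (b[24], b[25]) = (b[0], b[1]) = (42, 35) (two consecutive terms determine the rest), the sequence is periodic with period 24.
So b[9251] = b[0 + ((9251-0) mod 24)] = b[11] = 27.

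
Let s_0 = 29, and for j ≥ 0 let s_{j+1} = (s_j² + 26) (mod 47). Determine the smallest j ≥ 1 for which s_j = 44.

s_0 = 29; s_1 = 21; s_2 = 44; s_3 = 35; s_4 = 29.
The sequence repeats with period 4.
The value 44 first appears (with j ≥ 1) at s_2.

2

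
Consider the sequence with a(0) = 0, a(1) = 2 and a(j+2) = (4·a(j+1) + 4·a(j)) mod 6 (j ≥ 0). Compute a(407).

2

a(0) = 0,  a(1) = 2,  a(2) = 2,  a(3) = 4,  a(4) = 0,  a(5) = 4,  a(6) = 4,  a(7) = 2,  a(8) = 0,  a(9) = 2.
The sequence repeats with period 8.
So a(407) = a(0 + ((407-0) mod 8)) = a(7) = 2.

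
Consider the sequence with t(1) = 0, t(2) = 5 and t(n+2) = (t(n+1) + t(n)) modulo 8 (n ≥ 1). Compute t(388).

2

Listing terms: t(1) = 0,  t(2) = 5,  t(3) = 5,  t(4) = 2,  t(5) = 7,  t(6) = 1,  t(7) = 0,  t(8) = 1,  t(9) = 1,  t(10) = 2,  t(11) = 3,  t(12) = 5,  t(13) = 0,  t(14) = 5.
The sequence repeats with period 12.
(388 - 1) mod 12 = 3, so t(388) = t(4) = 2.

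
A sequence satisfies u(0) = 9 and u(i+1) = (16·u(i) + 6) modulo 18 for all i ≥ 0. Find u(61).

We have u(0) = 9,  u(1) = 6,  u(2) = 12,  u(3) = 0,  u(4) = 6.
Since u(4) = u(1) = 6, the sequence is eventually periodic: after a pre-period of length 1 it cycles with period 3.
For i ≥ 1, u(i) depends only on (i - 1) mod 3. (61 - 1) mod 3 = 0, so u(61) = u(1) = 6.

6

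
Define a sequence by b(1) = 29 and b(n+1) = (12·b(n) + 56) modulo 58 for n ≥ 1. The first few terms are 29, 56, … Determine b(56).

34

b(1) = 29,  b(2) = 56,  b(3) = 32,  b(4) = 34,  b(5) = 0,  b(6) = 56.
Since b(6) = b(2) = 56, the sequence is eventually periodic: after a pre-period of length 1 it cycles with period 4.
For n ≥ 2, b(n) depends only on (n - 2) mod 4. (56 - 2) mod 4 = 2, so b(56) = b(4) = 34.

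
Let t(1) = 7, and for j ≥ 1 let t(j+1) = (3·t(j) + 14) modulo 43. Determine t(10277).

Computing terms: t(1) = 7,  t(2) = 35,  t(3) = 33,  t(4) = 27,  t(5) = 9,  t(6) = 41,  t(7) = 8,  t(8) = 38,  t(9) = 42,  t(10) = 11,  t(11) = 4,  t(12) = 26,  t(13) = 6,  t(14) = 32,  t(15) = 24,  t(16) = 0,  t(17) = 14,  t(18) = 13,  t(19) = 10,  t(20) = 1,  t(21) = 17,  t(22) = 22,  t(23) = 37,  t(24) = 39,  t(25) = 2,  t(26) = 20,  t(27) = 31,  t(28) = 21,  t(29) = 34,  t(30) = 30,  t(31) = 18,  t(32) = 25,  t(33) = 3,  t(34) = 23,  t(35) = 40,  t(36) = 5,  t(37) = 29,  t(38) = 15,  t(39) = 16,  t(40) = 19,  t(41) = 28,  t(42) = 12,  t(43) = 7.
The sequence repeats with period 42.
So t(10277) = t(1 + ((10277-1) mod 42)) = t(29) = 34.

34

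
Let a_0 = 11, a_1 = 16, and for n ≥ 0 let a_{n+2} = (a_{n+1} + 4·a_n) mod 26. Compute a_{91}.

10

We have a_0 = 11, a_1 = 16, a_2 = 8, a_3 = 20, a_4 = 0, a_5 = 2, a_6 = 2, a_7 = 10, a_8 = 18, a_9 = 6, a_{10} = 0, a_{11} = 24, a_{12} = 24, a_{13} = 16, a_{14} = 8.
Since (a_{13}, a_{14}) = (a_1, a_2) = (16, 8) (two consecutive terms determine the rest), the sequence is eventually periodic: after a pre-period of length 1 it cycles with period 12.
For n ≥ 1, a_n depends only on (n - 1) mod 12. (91 - 1) mod 12 = 6, so a_{91} = a_7 = 10.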